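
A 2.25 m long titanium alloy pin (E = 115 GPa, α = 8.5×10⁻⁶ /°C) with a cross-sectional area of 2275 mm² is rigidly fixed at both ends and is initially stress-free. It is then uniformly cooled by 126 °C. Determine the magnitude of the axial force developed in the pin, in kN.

With zero net strain, σ = E·αΔT = 115 GPa × 8.5×10⁻⁶ × 126 = 123.2 MPa.
Axial force P = σA = 123.2 × 2275 = 280200 N = 280.2 kN, tensile.

P ≈ 280 kN (tensile)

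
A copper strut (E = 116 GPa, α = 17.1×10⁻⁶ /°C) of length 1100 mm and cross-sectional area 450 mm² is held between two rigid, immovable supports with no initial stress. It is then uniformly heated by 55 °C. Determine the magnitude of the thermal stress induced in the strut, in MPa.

σ ≈ 109 MPa (compressive)

With length fixed, the mechanical strain must cancel the thermal strain αΔT = 17.1×10⁻⁶ × 55 = 940.5×10⁻⁶.
Hence σ = E·αΔT = 116×10³ × 940.5×10⁻⁶ = 109.1 MPa, compressive.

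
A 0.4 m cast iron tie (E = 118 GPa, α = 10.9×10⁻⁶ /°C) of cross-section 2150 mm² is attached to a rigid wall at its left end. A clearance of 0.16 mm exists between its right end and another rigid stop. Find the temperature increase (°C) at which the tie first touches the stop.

ΔT ≈ 36.7 °C

The gap closes when αΔT L = 0.16 mm, since the tie is still unstressed at that instant.
ΔT = 0.16 / (10.9×10⁻⁶ × 400) = 36.7 °C.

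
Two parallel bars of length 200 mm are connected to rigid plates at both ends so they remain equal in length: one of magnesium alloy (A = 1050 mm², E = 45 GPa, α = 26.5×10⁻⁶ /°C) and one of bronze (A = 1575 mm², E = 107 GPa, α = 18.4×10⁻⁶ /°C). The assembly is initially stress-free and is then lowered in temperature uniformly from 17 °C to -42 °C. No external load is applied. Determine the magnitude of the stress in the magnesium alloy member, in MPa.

σ ≈ 16.8 MPa (tensile)

Both members must finish at the same length. With the larger α, the magnesium alloy tends to over-contract; the plates restrain it, putting the magnesium alloy in tension and the bronze in compression. With no external load the two internal forces are equal and opposite, magnitude P.
Compatibility of the two members (thermal + elastic change equal): (α₁ − α₂)ΔT = P·[1/(A₁E₁) + 1/(A₂E₂)].
|α₁ − α₂|·ΔT = 8.1×10⁻⁶ × 59 = 0.0004779.
1/(A₁E₁) + 1/(A₂E₂) = 1/(1050×45×10³) + 1/(1575×107×10³) = 2.71×10⁻⁸ N⁻¹.
P = 0.0004779 / 2.71×10⁻⁸ = 17640 N = 17.64 kN.
σ_{magnesium alloy} = P/A₁ = 17640/1050 = 16.8 MPa, tensile.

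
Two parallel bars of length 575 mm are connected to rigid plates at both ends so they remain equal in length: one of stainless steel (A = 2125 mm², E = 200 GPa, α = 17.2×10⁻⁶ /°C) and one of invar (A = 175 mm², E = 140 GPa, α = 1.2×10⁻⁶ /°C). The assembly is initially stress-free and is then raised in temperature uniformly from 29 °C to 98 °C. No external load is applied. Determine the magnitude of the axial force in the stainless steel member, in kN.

The stainless steel has the larger α, so on heating it would change length more than the invar if both were free. The rigid plates force a common final length, so the stainless steel is put into compression and the invar into tension, with equal and opposite forces P (no external load).
Setting the final lengths equal and cancelling L: (α₁ − α₂)ΔT = P/(A₁E₁) + P/(A₂E₂).
|α₁ − α₂|·ΔT = 16×10⁻⁶ × 69 = 0.001104.
1/(A₁E₁) + 1/(A₂E₂) = 1/(2125×200×10³) + 1/(175×140×10³) = 4.317×10⁻⁸ N⁻¹.
So P = 0.001104 / 4.317×10⁻⁸ = 25.57 kN.

P ≈ 25.6 kN (compressive in the stainless steel)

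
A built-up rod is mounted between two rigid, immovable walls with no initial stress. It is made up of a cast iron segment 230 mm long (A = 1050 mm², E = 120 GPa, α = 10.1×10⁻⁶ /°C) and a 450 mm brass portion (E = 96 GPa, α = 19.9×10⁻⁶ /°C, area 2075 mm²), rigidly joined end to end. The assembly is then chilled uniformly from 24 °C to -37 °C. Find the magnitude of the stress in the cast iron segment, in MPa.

σ ≈ 160 MPa (tensile)

Free thermal contraction of the whole bar: Σ αᵢΔT Lᵢ = 10.1×10⁻⁶×61×230 + 19.9×10⁻⁶×61×450 = 0.688 mm.
Since the ends are fixed, an axial force P builds up, equal in every segment, with P · Σ Lᵢ/(AᵢEᵢ) = δ_free.
The series flexibility is Σ Lᵢ/(AᵢEᵢ) = 230/(1050×120×10³) + 450/(2075×96×10³) = 4.084×10⁻⁶ mm/N.
So P = 0.688 / 4.084×10⁻⁶ = 168.4 kN, tensile.
σ_{cast iron} = P / A = 168400 / 1050 = 160.4 MPa.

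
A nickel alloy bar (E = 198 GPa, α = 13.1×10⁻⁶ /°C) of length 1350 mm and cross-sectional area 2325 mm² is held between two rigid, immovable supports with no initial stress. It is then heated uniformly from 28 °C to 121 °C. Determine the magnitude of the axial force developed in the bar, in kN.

The ends cannot move, so σ = EαΔT = 198×10³ × 13.1×10⁻⁶ × 93 = 241.2 MPa.
Axial force P = σA = 241.2 × 2325 = 560800 N = 560.8 kN, compressive.

P ≈ 561 kN (compressive)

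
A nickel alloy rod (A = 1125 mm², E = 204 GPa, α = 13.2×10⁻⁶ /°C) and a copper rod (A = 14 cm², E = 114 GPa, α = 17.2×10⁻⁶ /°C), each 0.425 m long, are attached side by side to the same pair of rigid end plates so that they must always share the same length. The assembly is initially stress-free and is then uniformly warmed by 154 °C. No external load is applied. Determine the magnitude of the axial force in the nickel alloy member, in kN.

P ≈ 58 kN (tensile in the nickel alloy)

Equilibrium of a rigid end plate with no external load gives equal and opposite internal forces ±P in the two members. Since α_{copper} > α_{nickel alloy}, heating drives the copper into compression and the nickel alloy into tension.
Equating the net (thermal + elastic) strains gives |α₁ − α₂|·ΔT = P·[1/(A₁E₁) + 1/(A₂E₂)].
|α₁ − α₂|·ΔT = 4×10⁻⁶ × 154 = 0.000616.
1/(A₁E₁) + 1/(A₂E₂) = 1/(1125×204×10³) + 1/(1400×114×10³) = 1.062×10⁻⁸ N⁻¹.
So P = 0.000616 / 1.062×10⁻⁸ = 57.99 kN.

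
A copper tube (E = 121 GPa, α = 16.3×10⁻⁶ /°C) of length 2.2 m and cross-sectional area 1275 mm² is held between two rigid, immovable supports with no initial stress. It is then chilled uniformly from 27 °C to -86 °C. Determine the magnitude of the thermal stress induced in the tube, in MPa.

σ ≈ 223 MPa (tensile)

Because both ends are immovable the net strain is zero, and the suppressed thermal strain is αΔT = 16.3×10⁻⁶ × 113 = 1841.9×10⁻⁶.
σ = EαΔT = 121×10³ × 16.3×10⁻⁶ × 113 = 222.9 MPa (tensile; the tube is trying to contract).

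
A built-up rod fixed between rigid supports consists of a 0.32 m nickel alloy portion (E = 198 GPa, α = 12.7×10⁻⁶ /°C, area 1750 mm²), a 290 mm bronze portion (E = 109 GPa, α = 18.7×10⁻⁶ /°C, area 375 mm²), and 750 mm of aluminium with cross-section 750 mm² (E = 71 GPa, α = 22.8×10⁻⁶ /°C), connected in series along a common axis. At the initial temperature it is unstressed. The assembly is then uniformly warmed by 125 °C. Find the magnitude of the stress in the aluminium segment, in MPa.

With the walls removed the bar would change length by δ_free = Σ αᵢΔT Lᵢ = 12.7×10⁻⁶×125×320 + 18.7×10⁻⁶×125×290 + 22.8×10⁻⁶×125×750 = 3.323 mm.
The rigid supports impose zero overall length change; the single axial force P common to all segments must satisfy P Σ Lᵢ/(AᵢEᵢ) = δ_free.
The series flexibility is Σ Lᵢ/(AᵢEᵢ) = 320/(1750×198×10³) + 290/(375×109×10³) + 750/(750×71×10³) = 2.21×10⁻⁵ mm/N.
P = 3.323 / 2.21×10⁻⁵ = 150400 N = 150.4 kN, compressive.
σ_{aluminium} = P / A = 150400 / 750 = 200.5 MPa.

σ ≈ 200 MPa (compressive)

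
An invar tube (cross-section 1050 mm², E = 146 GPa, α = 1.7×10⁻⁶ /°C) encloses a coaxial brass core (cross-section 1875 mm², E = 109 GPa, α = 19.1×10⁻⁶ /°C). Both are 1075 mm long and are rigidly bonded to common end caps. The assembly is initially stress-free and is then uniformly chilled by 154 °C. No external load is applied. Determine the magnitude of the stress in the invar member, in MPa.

Equilibrium of a rigid end plate with no external load gives equal and opposite internal forces ±P in the two members. Since α_{brass} > α_{invar}, cooling drives the brass into tension and the invar into compression.
Equating the net (thermal + elastic) strains gives |α₁ − α₂|·ΔT = P·[1/(A₁E₁) + 1/(A₂E₂)].
|α₁ − α₂|·ΔT = 17.4×10⁻⁶ × 154 = 0.00268.
1/(A₁E₁) + 1/(A₂E₂) = 1/(1050×146×10³) + 1/(1875×109×10³) = 1.142×10⁻⁸ N⁻¹.
So P = 0.00268 / 1.142×10⁻⁸ = 234.7 kN.
σ_{invar} = P/A₁ = 234700/1050 = 223.5 MPa, compressive.

σ ≈ 224 MPa (compressive)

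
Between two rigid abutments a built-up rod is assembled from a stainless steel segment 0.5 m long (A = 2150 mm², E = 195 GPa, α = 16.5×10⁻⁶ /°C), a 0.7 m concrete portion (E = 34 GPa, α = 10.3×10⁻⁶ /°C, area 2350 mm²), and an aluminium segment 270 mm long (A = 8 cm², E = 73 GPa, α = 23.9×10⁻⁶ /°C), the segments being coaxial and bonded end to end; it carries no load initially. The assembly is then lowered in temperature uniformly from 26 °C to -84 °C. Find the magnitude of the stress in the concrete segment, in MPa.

With the walls removed the bar would change length by δ_free = Σ αᵢΔT Lᵢ = 16.5×10⁻⁶×110×500 + 10.3×10⁻⁶×110×700 + 23.9×10⁻⁶×110×270 = 2.41 mm.
The walls prevent any net length change, so an axial force P (same in every segment) develops. Compatibility: P · Σ Lᵢ/(AᵢEᵢ) = δ_free.
The series flexibility is Σ Lᵢ/(AᵢEᵢ) = 500/(2150×195×10³) + 700/(2350×34×10³) + 270/(800×73×10³) = 1.458×10⁻⁵ mm/N.
So P = 2.41 / 1.458×10⁻⁵ = 165.4 kN, tensile.
σ_{concrete} = P / A = 165400 / 2350 = 70.37 MPa.

σ ≈ 70.4 MPa (tensile)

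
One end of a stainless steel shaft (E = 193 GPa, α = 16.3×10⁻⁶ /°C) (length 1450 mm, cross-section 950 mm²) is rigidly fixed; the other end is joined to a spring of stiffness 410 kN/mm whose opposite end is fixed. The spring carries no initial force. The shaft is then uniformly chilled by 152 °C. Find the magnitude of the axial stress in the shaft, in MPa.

The unrestrained thermal change is αΔT L = 16.3×10⁻⁶ × 152 × 1450 = 3.593 mm.
With a force P in the spring, the elastic change of the shaft is PL/(AE) and that of the spring is P/k; compatibility requires their sum to equal δ_free.
So P = δ_free / [L/(AE) + 1/k] = 3.593 / [ 1450/(950×193×10³) + 1/(410×10³) ].
P = 3.593 / 1.035×10⁻⁵ = 347200 N.
σ = P/A = 347200/950 = 365.5 MPa.

σ ≈ 365 MPa (tensile)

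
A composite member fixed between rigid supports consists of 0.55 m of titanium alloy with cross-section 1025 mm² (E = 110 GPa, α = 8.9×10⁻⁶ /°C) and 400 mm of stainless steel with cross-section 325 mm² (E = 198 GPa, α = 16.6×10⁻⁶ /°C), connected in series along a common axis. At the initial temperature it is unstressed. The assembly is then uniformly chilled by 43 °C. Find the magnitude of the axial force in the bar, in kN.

P ≈ 44.7 kN (tensile)

With the walls removed the bar would change length by δ_free = Σ αᵢΔT Lᵢ = 8.9×10⁻⁶×43×550 + 16.6×10⁻⁶×43×400 = 0.496 mm.
The walls prevent any net length change, so an axial force P (same in every segment) develops. Compatibility: P · Σ Lᵢ/(AᵢEᵢ) = δ_free.
Σ Lᵢ/(AᵢEᵢ) = 550/(1025×110×10³) + 400/(325×198×10³) = 1.109×10⁻⁵ mm/N.
P = 0.496 / 1.109×10⁻⁵ = 44710 N = 44.71 kN, tensile.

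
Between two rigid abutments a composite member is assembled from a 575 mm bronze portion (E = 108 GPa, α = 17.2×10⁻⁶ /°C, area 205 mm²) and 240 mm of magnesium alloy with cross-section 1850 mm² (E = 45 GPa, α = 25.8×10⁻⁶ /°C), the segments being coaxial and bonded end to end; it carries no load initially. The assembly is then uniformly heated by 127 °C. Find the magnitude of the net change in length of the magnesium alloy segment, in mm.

|ΔL| ≈ 0.582 mm

If the supports were absent, the total length change would be Σ αᵢΔT Lᵢ = 17.2×10⁻⁶×127×575 + 25.8×10⁻⁶×127×240 = 2.042 mm.
Since the ends are fixed, an axial force P builds up, equal in every segment, with P · Σ Lᵢ/(AᵢEᵢ) = δ_free.
The series flexibility is Σ Lᵢ/(AᵢEᵢ) = 575/(205×108×10³) + 240/(1850×45×10³) = 2.885×10⁻⁵ mm/N.
P = 2.042 / 2.885×10⁻⁵ = 70780 N = 70.78 kN, compressive.
For the magnesium alloy segment, free thermal change = 25.8×10⁻⁶×127×240 = 0.7864 mm and elastic change from P = 70780×240/(1850×45×10³) = 0.2041 mm; these oppose, so the net change is 0.582 mm (segment lengthens).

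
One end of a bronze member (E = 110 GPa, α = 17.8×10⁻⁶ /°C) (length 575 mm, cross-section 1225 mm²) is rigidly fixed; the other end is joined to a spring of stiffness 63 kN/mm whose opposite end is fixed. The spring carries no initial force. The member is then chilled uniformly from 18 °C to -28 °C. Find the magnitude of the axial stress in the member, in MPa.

σ ≈ 19.1 MPa (tensile)

If the spring were absent the member would shorten by αΔT L = 17.8×10⁻⁶ × 46 × 575 = 0.4708 mm.
Let P be the tensile force in the spring. The member extends elastically by PL/(AE) and the spring stretches by P/k; together these equal δ_free.
So P = δ_free / [L/(AE) + 1/k] = 0.4708 / [ 575/(1225×110×10³) + 1/(63×10³) ].
P = 0.4708 / 2.014×10⁻⁵ = 23380 N.
σ = P/A = 23380/1225 = 19.08 MPa.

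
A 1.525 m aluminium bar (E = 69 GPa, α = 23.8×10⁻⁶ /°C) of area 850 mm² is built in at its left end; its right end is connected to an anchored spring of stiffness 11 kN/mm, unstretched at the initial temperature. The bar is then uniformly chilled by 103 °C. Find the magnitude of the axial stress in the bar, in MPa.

If the spring were absent the bar would shorten by αΔT L = 23.8×10⁻⁶ × 103 × 1525 = 3.738 mm.
Let P be the tensile force in the spring. The bar extends elastically by PL/(AE) and the spring stretches by P/k; together these equal δ_free.
P [ L/(AE) + 1/k ] = δ_free → P [ 1525/(850×69×10³) + 1/(11×10³) ] = 3.738.
P = 3.738 / 0.0001169 = 31980 N.
σ = P/A = 31980/850 = 37.62 MPa.

σ ≈ 37.6 MPa (tensile)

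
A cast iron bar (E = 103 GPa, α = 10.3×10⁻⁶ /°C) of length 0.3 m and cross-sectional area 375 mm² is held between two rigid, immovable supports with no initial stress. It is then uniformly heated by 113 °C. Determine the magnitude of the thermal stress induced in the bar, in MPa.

σ ≈ 120 MPa (compressive)

With length fixed, the mechanical strain must cancel the thermal strain αΔT = 10.3×10⁻⁶ × 113 = 1163.9×10⁻⁶.
Hence σ = E·αΔT = 103×10³ × 1163.9×10⁻⁶ = 119.9 MPa, compressive.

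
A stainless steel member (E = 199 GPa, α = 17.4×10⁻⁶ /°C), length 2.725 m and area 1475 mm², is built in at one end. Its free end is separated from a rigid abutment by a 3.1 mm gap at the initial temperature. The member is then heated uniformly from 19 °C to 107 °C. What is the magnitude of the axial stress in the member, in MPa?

Unrestrained expansion: δ_free = αΔT L = 17.4×10⁻⁶ × 88 × 2725 = 4.173 mm.
After closing the 3.1 mm clearance, 4.173 − 3.1 = 1.073 mm of expansion remains to be suppressed by the wall.
So σ = E(δ_free − g)/L = 199×10³ × 1.073/2725 = 78.32 MPa.

σ ≈ 78.3 MPa (compressive)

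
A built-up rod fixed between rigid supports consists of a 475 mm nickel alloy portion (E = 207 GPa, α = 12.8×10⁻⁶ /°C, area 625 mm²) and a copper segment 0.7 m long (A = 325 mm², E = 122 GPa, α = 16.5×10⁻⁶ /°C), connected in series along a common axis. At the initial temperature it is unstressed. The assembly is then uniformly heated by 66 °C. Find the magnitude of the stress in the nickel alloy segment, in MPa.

σ ≈ 87.3 MPa (compressive)

If the supports were absent, the total length change would be Σ αᵢΔT Lᵢ = 12.8×10⁻⁶×66×475 + 16.5×10⁻⁶×66×700 = 1.164 mm.
Since the ends are fixed, an axial force P builds up, equal in every segment, with P · Σ Lᵢ/(AᵢEᵢ) = δ_free.
Σ Lᵢ/(AᵢEᵢ) = 475/(625×207×10³) + 700/(325×122×10³) = 2.133×10⁻⁵ mm/N.
Hence P = δ_free / Σ(L/AE) = 1.164/2.133×10⁻⁵ = 54.56 kN (compressive).
σ_{nickel alloy} = P / A = 54560 / 625 = 87.3 MPa.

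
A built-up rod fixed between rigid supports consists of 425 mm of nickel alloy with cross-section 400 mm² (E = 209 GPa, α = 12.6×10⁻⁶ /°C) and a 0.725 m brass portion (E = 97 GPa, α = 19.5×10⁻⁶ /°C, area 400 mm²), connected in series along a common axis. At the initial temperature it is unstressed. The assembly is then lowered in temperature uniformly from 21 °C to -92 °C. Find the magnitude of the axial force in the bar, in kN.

Free thermal contraction of the whole bar: Σ αᵢΔT Lᵢ = 12.6×10⁻⁶×113×425 + 19.5×10⁻⁶×113×725 = 2.203 mm.
Since the ends are fixed, an axial force P builds up, equal in every segment, with P · Σ Lᵢ/(AᵢEᵢ) = δ_free.
Σ Lᵢ/(AᵢEᵢ) = 425/(400×209×10³) + 725/(400×97×10³) = 2.377×10⁻⁵ mm/N.
So P = 2.203 / 2.377×10⁻⁵ = 92.67 kN, tensile.

P ≈ 92.7 kN (tensile)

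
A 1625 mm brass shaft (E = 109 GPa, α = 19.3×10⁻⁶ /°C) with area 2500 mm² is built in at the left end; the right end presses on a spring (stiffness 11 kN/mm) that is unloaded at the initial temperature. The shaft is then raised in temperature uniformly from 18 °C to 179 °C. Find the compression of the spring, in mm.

If the spring were absent the shaft would lengthen by αΔT L = 19.3×10⁻⁶ × 161 × 1625 = 5.049 mm.
With a force P in the spring, the elastic change of the shaft is PL/(AE) and that of the spring is P/k; compatibility requires their sum to equal δ_free.
So P = δ_free / [L/(AE) + 1/k] = 5.049 / [ 1625/(2500×109×10³) + 1/(11×10³) ].
P = 5.049 / 9.687×10⁻⁵ = 52120 N.
Spring compression = P/k = 52120/(11×10³) = 4.739 mm.

δ ≈ 4.74 mm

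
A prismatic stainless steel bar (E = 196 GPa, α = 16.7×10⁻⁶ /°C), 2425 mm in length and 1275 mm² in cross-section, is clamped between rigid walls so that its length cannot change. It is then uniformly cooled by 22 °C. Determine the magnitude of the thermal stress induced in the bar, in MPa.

σ ≈ 72 MPa (tensile)

Because both ends are immovable the net strain is zero, and the suppressed thermal strain is αΔT = 16.7×10⁻⁶ × 22 = 367.4×10⁻⁶.
σ = EαΔT = 196×10³ × 16.7×10⁻⁶ × 22 = 72.01 MPa (tensile; the bar is trying to contract).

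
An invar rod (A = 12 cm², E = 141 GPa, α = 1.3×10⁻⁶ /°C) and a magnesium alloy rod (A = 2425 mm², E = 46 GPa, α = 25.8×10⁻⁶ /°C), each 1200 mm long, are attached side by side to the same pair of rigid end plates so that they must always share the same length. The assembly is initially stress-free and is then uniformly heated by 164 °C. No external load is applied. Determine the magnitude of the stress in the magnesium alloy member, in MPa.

Equilibrium of a rigid end plate with no external load gives equal and opposite internal forces ±P in the two members. Since α_{magnesium alloy} > α_{invar}, heating drives the magnesium alloy into compression and the invar into tension.
Equating the net (thermal + elastic) strains gives |α₁ − α₂|·ΔT = P·[1/(A₁E₁) + 1/(A₂E₂)].
|α₁ − α₂|·ΔT = 24.5×10⁻⁶ × 164 = 0.004018.
1/(A₁E₁) + 1/(A₂E₂) = 1/(1200×141×10³) + 1/(2425×46×10³) = 1.487×10⁻⁸ N⁻¹.
So P = 0.004018 / 1.487×10⁻⁸ = 270.1 kN.
σ_{magnesium alloy} = P/A₂ = 270100/2425 = 111.4 MPa, compressive.

σ ≈ 111 MPa (compressive)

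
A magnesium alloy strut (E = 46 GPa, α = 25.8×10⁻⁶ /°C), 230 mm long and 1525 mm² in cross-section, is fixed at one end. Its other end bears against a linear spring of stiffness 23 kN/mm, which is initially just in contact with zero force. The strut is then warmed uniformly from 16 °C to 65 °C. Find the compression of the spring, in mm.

If the spring were absent the strut would lengthen by αΔT L = 25.8×10⁻⁶ × 49 × 230 = 0.2908 mm.
With a force P in the spring, the elastic change of the strut is PL/(AE) and that of the spring is P/k; compatibility requires their sum to equal δ_free.
So P = δ_free / [L/(AE) + 1/k] = 0.2908 / [ 230/(1525×46×10³) + 1/(23×10³) ].
P = 0.2908 / 4.676×10⁻⁵ = 6219 N.
Spring compression = P/k = 6219/(23×10³) = 0.2704 mm.

δ ≈ 0.27 mm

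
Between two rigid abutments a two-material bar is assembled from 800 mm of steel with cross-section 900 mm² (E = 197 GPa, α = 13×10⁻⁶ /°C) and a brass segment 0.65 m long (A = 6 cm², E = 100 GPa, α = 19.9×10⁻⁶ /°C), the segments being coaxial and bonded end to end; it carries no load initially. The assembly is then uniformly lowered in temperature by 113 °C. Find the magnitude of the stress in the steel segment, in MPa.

With the walls removed the bar would change length by δ_free = Σ αᵢΔT Lᵢ = 13×10⁻⁶×113×800 + 19.9×10⁻⁶×113×650 = 2.637 mm.
Since the ends are fixed, an axial force P builds up, equal in every segment, with P · Σ Lᵢ/(AᵢEᵢ) = δ_free.
The series flexibility is Σ Lᵢ/(AᵢEᵢ) = 800/(900×197×10³) + 650/(600×100×10³) = 1.535×10⁻⁵ mm/N.
So P = 2.637 / 1.535×10⁻⁵ = 171.8 kN, tensile.
σ_{steel} = P / A = 171800 / 900 = 190.9 MPa.

σ ≈ 191 MPa (tensile)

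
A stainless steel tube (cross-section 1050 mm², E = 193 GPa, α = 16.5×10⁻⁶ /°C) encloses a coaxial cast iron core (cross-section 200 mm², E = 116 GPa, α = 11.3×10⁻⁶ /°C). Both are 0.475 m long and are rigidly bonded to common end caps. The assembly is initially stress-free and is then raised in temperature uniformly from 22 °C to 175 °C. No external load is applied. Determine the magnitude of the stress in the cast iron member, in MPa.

σ ≈ 82.8 MPa (tensile)

Equilibrium of a rigid end plate with no external load gives equal and opposite internal forces ±P in the two members. Since α_{stainless steel} > α_{cast iron}, heating drives the stainless steel into compression and the cast iron into tension.
Setting the final lengths equal and cancelling L: (α₁ − α₂)ΔT = P/(A₁E₁) + P/(A₂E₂).
|α₁ − α₂|·ΔT = 5.2×10⁻⁶ × 153 = 0.0007956.
1/(A₁E₁) + 1/(A₂E₂) = 1/(1050×193×10³) + 1/(200×116×10³) = 4.804×10⁻⁸ N⁻¹.
So P = 0.0007956 / 4.804×10⁻⁸ = 16.56 kN.
σ_{cast iron} = P/A₂ = 16560/200 = 82.81 MPa, tensile.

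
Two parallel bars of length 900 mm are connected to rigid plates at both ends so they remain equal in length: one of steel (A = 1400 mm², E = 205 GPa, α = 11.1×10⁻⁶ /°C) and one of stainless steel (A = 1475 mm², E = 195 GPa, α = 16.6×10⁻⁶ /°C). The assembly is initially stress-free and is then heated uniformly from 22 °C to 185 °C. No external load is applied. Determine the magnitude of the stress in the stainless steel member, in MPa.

The stainless steel has the larger α, so on heating it would change length more than the steel if both were free. The rigid plates force a common final length, so the stainless steel is put into compression and the steel into tension, with equal and opposite forces P (no external load).
Compatibility of the two members (thermal + elastic change equal): (α₁ − α₂)ΔT = P·[1/(A₁E₁) + 1/(A₂E₂)].
|α₁ − α₂|·ΔT = 5.5×10⁻⁶ × 163 = 0.0008965.
1/(A₁E₁) + 1/(A₂E₂) = 1/(1400×205×10³) + 1/(1475×195×10³) = 6.961×10⁻⁹ N⁻¹.
P = 0.0008965 / 6.961×10⁻⁹ = 128800 N = 128.8 kN.
σ_{stainless steel} = P/A₂ = 128800/1475 = 87.31 MPa, compressive.

σ ≈ 87.3 MPa (compressive)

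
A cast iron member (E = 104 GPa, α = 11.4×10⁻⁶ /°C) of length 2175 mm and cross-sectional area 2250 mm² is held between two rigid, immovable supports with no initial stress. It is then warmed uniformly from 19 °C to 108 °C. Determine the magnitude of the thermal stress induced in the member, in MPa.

The supports are rigid, so the total axial strain is zero. The restrained thermal strain is ε = αΔT = 11.4×10⁻⁶ × 89 = 1014.6×10⁻⁶.
Hence σ = E·αΔT = 104×10³ × 1014.6×10⁻⁶ = 105.5 MPa, compressive.

σ ≈ 106 MPa (compressive)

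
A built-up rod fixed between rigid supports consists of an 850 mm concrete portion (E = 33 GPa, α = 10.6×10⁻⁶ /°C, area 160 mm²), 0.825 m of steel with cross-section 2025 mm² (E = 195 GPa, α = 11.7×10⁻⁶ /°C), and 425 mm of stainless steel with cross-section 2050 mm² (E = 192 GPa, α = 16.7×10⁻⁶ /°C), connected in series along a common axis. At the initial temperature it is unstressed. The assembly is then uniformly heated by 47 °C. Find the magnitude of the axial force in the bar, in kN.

P ≈ 7.38 kN (compressive)

Free thermal expansion of the whole bar: Σ αᵢΔT Lᵢ = 10.6×10⁻⁶×47×850 + 11.7×10⁻⁶×47×825 + 16.7×10⁻⁶×47×425 = 1.211 mm.
The rigid supports impose zero overall length change; the single axial force P common to all segments must satisfy P Σ Lᵢ/(AᵢEᵢ) = δ_free.
Σ Lᵢ/(AᵢEᵢ) = 850/(160×33×10³) + 825/(2025×195×10³) + 425/(2050×192×10³) = 0.0001642 mm/N.
Hence P = δ_free / Σ(L/AE) = 1.211/0.0001642 = 7.376 kN (compressive).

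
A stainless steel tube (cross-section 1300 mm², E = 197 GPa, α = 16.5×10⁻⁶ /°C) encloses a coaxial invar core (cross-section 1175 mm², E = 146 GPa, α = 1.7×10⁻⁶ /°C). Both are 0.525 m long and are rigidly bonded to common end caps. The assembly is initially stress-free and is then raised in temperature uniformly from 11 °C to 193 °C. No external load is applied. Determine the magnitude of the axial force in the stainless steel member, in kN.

Both members must finish at the same length. With the larger α, the stainless steel tends to over-expand; the plates restrain it, putting the stainless steel in compression and the invar in tension. With no external load the two internal forces are equal and opposite, magnitude P.
Setting the final lengths equal and cancelling L: (α₁ − α₂)ΔT = P/(A₁E₁) + P/(A₂E₂).
|α₁ − α₂|·ΔT = 14.8×10⁻⁶ × 182 = 0.002694.
1/(A₁E₁) + 1/(A₂E₂) = 1/(1300×197×10³) + 1/(1175×146×10³) = 9.734×10⁻⁹ N⁻¹.
P = 0.002694 / 9.734×10⁻⁹ = 276700 N = 276.7 kN.

P ≈ 277 kN (compressive in the stainless steel)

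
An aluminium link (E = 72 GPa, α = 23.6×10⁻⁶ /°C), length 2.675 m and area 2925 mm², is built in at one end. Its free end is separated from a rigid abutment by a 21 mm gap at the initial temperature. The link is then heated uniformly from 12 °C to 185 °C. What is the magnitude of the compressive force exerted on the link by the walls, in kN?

P ≈ 0 kN

If the wall were absent the link would grow by αΔT L = 23.6×10⁻⁶ × 173 × 2675 = 10.92 mm.
Since δ_free = 10.9 mm is less than the 21 mm gap, the link never touches the wall. No axial force develops.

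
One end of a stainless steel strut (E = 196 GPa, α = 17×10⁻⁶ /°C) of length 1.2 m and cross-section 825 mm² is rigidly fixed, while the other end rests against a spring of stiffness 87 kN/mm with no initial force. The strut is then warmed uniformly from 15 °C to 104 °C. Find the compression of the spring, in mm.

δ ≈ 1.1 mm

If the spring were absent the strut would lengthen by αΔT L = 17×10⁻⁶ × 89 × 1200 = 1.816 mm.
Let P be the compressive force at the spring. The strut shortens elastically by PL/(AE) and the spring compresses by P/k; together these equal δ_free.
P [ L/(AE) + 1/k ] = δ_free → P [ 1200/(825×196×10³) + 1/(87×10³) ] = 1.816.
P = 1.816 / 1.892×10⁻⁵ = 95990 N.
Spring compression = P/k = 95990/(87×10³) = 1.103 mm.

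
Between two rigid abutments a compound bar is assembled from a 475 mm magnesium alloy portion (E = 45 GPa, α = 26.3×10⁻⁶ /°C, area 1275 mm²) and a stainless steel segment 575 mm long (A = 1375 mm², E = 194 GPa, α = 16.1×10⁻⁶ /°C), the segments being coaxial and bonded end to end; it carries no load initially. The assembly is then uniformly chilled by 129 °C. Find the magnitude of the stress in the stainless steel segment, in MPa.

σ ≈ 196 MPa (tensile)

Free thermal contraction of the whole bar: Σ αᵢΔT Lᵢ = 26.3×10⁻⁶×129×475 + 16.1×10⁻⁶×129×575 = 2.806 mm.
Since the ends are fixed, an axial force P builds up, equal in every segment, with P · Σ Lᵢ/(AᵢEᵢ) = δ_free.
The series flexibility is Σ Lᵢ/(AᵢEᵢ) = 475/(1275×45×10³) + 575/(1375×194×10³) = 1.043×10⁻⁵ mm/N.
So P = 2.806 / 1.043×10⁻⁵ = 268.9 kN, tensile.
σ_{stainless steel} = P / A = 268900 / 1375 = 195.6 MPa.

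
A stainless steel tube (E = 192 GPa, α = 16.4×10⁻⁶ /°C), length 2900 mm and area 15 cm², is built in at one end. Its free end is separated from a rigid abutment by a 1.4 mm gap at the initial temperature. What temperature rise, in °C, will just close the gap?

Contact occurs when the free expansion equals the gap: αΔT L = 1.4 mm.
ΔT = 1.4 / (16.4×10⁻⁶ × 2900) = 29.44 °C.

ΔT ≈ 29.4 °C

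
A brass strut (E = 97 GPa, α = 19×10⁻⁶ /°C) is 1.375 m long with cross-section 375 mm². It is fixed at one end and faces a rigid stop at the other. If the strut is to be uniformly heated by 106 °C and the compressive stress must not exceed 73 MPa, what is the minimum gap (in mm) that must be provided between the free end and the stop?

With no wall the strut would lengthen by αΔT L = 19×10⁻⁶ × 106 × 1375 = 2.769 mm.
A stress of 73 MPa corresponds to the wall pushing the strut back by σL/E = 73×1375/(97×10³) = 1.035 mm.
So the gap has to take up the difference, g_min = δ_free − σL/E = 2.769 − 1.035 = 1.734 mm.

g ≈ 1.73 mm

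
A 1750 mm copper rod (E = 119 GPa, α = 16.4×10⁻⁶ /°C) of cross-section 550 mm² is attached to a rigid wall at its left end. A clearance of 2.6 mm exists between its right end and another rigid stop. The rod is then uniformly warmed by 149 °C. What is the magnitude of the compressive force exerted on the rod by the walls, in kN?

Unrestrained expansion: δ_free = αΔT L = 16.4×10⁻⁶ × 149 × 1750 = 4.276 mm.
After closing the 2.6 mm clearance, 4.276 − 2.6 = 1.676 mm of expansion remains to be suppressed by the wall.
So σ = E(δ_free − g)/L = 119×10³ × 1.676/1750 = 114 MPa.
Force on the wall = σA = 114 × 550 mm² = 62.69 kN.

P ≈ 62.7 kN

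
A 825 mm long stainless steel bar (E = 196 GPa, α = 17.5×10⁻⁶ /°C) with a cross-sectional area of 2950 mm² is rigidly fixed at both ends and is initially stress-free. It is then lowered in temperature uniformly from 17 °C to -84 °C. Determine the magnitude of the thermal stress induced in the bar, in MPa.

σ ≈ 346 MPa (tensile)

The supports are rigid, so the total axial strain is zero. The restrained thermal strain is ε = αΔT = 17.5×10⁻⁶ × 101 = 1767.5×10⁻⁶.
Hence σ = E·αΔT = 196×10³ × 1767.5×10⁻⁶ = 346.4 MPa, tensile.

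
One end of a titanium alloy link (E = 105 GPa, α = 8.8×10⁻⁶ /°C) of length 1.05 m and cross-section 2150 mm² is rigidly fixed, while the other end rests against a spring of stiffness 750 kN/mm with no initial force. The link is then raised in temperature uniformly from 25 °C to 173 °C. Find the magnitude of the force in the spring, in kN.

P ≈ 229 kN

If the spring were absent the link would lengthen by αΔT L = 8.8×10⁻⁶ × 148 × 1050 = 1.368 mm.
Let P be the compressive force at the spring. The link shortens elastically by PL/(AE) and the spring compresses by P/k; together these equal δ_free.
So P = δ_free / [L/(AE) + 1/k] = 1.368 / [ 1050/(2150×105×10³) + 1/(750×10³) ].
P = 1.368 / 5.984×10⁻⁶ = 228500 N.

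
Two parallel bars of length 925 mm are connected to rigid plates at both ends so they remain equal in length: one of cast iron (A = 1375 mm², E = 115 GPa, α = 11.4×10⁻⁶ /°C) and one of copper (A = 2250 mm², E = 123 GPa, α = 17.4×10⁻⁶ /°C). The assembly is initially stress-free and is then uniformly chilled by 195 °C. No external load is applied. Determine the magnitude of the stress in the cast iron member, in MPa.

Both members must finish at the same length. With the larger α, the copper tends to over-contract; the plates restrain it, putting the copper in tension and the cast iron in compression. With no external load the two internal forces are equal and opposite, magnitude P.
Compatibility of the two members (thermal + elastic change equal): (α₁ − α₂)ΔT = P·[1/(A₁E₁) + 1/(A₂E₂)].
|α₁ − α₂|·ΔT = 6×10⁻⁶ × 195 = 0.00117.
1/(A₁E₁) + 1/(A₂E₂) = 1/(1375×115×10³) + 1/(2250×123×10³) = 9.937×10⁻⁹ N⁻¹.
P = 0.00117 / 9.937×10⁻⁹ = 117700 N = 117.7 kN.
σ_{cast iron} = P/A₁ = 117700/1375 = 85.63 MPa, compressive.

σ ≈ 85.6 MPa (compressive)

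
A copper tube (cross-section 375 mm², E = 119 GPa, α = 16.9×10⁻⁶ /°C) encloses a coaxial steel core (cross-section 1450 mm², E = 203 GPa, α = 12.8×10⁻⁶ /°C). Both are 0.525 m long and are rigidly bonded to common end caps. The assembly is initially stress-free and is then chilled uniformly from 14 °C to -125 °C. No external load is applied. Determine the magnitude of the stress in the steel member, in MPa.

σ ≈ 15.2 MPa (compressive)

The copper has the larger α, so on cooling it would change length more than the steel if both were free. The rigid plates force a common final length, so the copper is put into tension and the steel into compression, with equal and opposite forces P (no external load).
Setting the final lengths equal and cancelling L: (α₁ − α₂)ΔT = P/(A₁E₁) + P/(A₂E₂).
|α₁ − α₂|·ΔT = 4.1×10⁻⁶ × 139 = 0.0005699.
1/(A₁E₁) + 1/(A₂E₂) = 1/(375×119×10³) + 1/(1450×203×10³) = 2.581×10⁻⁸ N⁻¹.
So P = 0.0005699 / 2.581×10⁻⁸ = 22.08 kN.
σ_{steel} = P/A₂ = 22080/1450 = 15.23 MPa, compressive.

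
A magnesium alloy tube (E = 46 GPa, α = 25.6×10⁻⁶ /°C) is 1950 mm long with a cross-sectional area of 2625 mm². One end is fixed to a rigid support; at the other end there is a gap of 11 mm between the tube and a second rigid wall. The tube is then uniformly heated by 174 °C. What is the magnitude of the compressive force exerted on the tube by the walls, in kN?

P ≈ 0 kN

If the wall were absent the tube would grow by αΔT L = 25.6×10⁻⁶ × 174 × 1950 = 8.686 mm.
This is smaller than the 11 mm clearance, so the tube expands freely without reaching the stop — the stress is zero.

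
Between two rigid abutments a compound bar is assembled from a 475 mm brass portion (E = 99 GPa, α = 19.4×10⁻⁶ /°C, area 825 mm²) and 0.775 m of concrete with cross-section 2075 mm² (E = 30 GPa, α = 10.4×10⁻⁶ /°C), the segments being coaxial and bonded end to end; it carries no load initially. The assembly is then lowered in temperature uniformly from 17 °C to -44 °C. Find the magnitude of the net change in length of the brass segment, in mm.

With the walls removed the bar would change length by δ_free = Σ αᵢΔT Lᵢ = 19.4×10⁻⁶×61×475 + 10.4×10⁻⁶×61×775 = 1.054 mm.
The rigid supports impose zero overall length change; the single axial force P common to all segments must satisfy P Σ Lᵢ/(AᵢEᵢ) = δ_free.
The series flexibility is Σ Lᵢ/(AᵢEᵢ) = 475/(825×99×10³) + 775/(2075×30×10³) = 1.827×10⁻⁵ mm/N.
Hence P = δ_free / Σ(L/AE) = 1.054/1.827×10⁻⁵ = 57.69 kN (tensile).
For the brass segment, free thermal change = 19.4×10⁻⁶×61×475 = 0.5621 mm and elastic change from P = 57690×475/(825×99×10³) = 0.3355 mm; these oppose, so the net change is 0.227 mm (segment shortens).

|ΔL| ≈ 0.227 mm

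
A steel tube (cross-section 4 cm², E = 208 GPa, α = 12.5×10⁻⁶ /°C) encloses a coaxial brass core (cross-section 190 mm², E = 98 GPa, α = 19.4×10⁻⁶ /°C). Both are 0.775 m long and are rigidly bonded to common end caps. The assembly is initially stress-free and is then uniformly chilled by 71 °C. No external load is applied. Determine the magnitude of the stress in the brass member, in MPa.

σ ≈ 39.2 MPa (tensile)

The brass has the larger α, so on cooling it would change length more than the steel if both were free. The rigid plates force a common final length, so the brass is put into tension and the steel into compression, with equal and opposite forces P (no external load).
Setting the final lengths equal and cancelling L: (α₁ − α₂)ΔT = P/(A₁E₁) + P/(A₂E₂).
|α₁ − α₂|·ΔT = 6.9×10⁻⁶ × 71 = 0.0004899.
1/(A₁E₁) + 1/(A₂E₂) = 1/(400×208×10³) + 1/(190×98×10³) = 6.572×10⁻⁸ N⁻¹.
So P = 0.0004899 / 6.572×10⁻⁸ = 7.454 kN.
σ_{brass} = P/A₂ = 7454/190 = 39.23 MPa, tensile.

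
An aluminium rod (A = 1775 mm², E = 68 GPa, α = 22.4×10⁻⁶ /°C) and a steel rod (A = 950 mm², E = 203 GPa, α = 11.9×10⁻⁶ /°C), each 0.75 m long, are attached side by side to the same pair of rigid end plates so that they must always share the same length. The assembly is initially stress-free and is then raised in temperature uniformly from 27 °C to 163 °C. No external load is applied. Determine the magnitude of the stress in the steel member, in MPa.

σ ≈ 112 MPa (tensile)

Both members must finish at the same length. With the larger α, the aluminium tends to over-expand; the plates restrain it, putting the aluminium in compression and the steel in tension. With no external load the two internal forces are equal and opposite, magnitude P.
Compatibility of the two members (thermal + elastic change equal): (α₁ − α₂)ΔT = P·[1/(A₁E₁) + 1/(A₂E₂)].
|α₁ − α₂|·ΔT = 10.5×10⁻⁶ × 136 = 0.001428.
1/(A₁E₁) + 1/(A₂E₂) = 1/(1775×68×10³) + 1/(950×203×10³) = 1.347×10⁻⁸ N⁻¹.
P = 0.001428 / 1.347×10⁻⁸ = 106000 N = 106 kN.
σ_{steel} = P/A₂ = 106000/950 = 111.6 MPa, tensile.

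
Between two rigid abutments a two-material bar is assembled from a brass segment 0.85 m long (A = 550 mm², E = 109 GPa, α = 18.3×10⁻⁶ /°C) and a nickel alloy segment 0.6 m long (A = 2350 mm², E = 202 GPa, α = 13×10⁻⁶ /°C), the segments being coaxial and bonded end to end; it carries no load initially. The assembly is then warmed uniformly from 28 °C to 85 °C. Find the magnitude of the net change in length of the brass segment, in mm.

If the supports were absent, the total length change would be Σ αᵢΔT Lᵢ = 18.3×10⁻⁶×57×850 + 13×10⁻⁶×57×600 = 1.331 mm.
The rigid supports impose zero overall length change; the single axial force P common to all segments must satisfy P Σ Lᵢ/(AᵢEᵢ) = δ_free.
The series flexibility is Σ Lᵢ/(AᵢEᵢ) = 850/(550×109×10³) + 600/(2350×202×10³) = 1.544×10⁻⁵ mm/N.
Hence P = δ_free / Σ(L/AE) = 1.331/1.544×10⁻⁵ = 86.21 kN (compressive).
For the brass segment, free thermal change = 18.3×10⁻⁶×57×850 = 0.8866 mm and elastic change from P = 86210×850/(550×109×10³) = 1.222 mm; these oppose, so the net change is 0.336 mm (segment shortens).

|ΔL| ≈ 0.336 mm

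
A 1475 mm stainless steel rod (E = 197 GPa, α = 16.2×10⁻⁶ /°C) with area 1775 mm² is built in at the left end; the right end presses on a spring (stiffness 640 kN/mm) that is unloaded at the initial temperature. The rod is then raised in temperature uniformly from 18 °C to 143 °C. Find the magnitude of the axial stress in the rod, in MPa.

The unrestrained thermal change is αΔT L = 16.2×10⁻⁶ × 125 × 1475 = 2.987 mm.
With a force P in the spring, the elastic change of the rod is PL/(AE) and that of the spring is P/k; compatibility requires their sum to equal δ_free.
So P = δ_free / [L/(AE) + 1/k] = 2.987 / [ 1475/(1775×197×10³) + 1/(640×10³) ].
P = 2.987 / 5.781×10⁻⁶ = 516700 N.
σ = P/A = 516700/1775 = 291.1 MPa.

σ ≈ 291 MPa (compressive)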